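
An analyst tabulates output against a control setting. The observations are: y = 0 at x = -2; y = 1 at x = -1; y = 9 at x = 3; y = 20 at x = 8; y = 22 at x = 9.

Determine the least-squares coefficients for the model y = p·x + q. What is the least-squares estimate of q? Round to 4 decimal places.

q = 3.4387

With design matrix A, AᵀA = [[159, 17]; [17, 5]] and Aᵀy = [384, 52]ᵀ.
Δ = 159·5 − 17² = 506.
p = (384·5 − 17·52)/506 = 518/253; q = (159·52 − 17·384)/506 = 870/253.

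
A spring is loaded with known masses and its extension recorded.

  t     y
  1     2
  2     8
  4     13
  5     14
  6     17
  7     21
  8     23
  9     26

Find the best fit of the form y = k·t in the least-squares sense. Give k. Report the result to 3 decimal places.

With design matrix A, AᵀA = [[276]] and Aᵀy = [807]ᵀ.
Hence k = 807 / 276 ≈ 2.92391.

k = 2.924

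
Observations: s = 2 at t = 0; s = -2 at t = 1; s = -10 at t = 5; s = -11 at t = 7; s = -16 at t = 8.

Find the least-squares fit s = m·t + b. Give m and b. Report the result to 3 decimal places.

m = -2.000, b = 1.000

MᵀM·[m, b]ᵀ = Mᵀs reads: 139·m + 21·b = -257;  21·m + 5·b = -37.
Eliminating b: 5·(row 1) − 21·(row 2) gives 254·m = 5·(-257) − 21·(-37) = -508, so m = -2.
Then b = ((-37) − 21·(-2))/5 = 1.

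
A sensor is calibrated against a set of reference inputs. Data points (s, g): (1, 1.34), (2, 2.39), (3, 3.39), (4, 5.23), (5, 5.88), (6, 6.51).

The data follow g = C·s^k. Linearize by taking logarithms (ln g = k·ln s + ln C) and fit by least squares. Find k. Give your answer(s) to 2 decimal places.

Linearized form: ln g = k·ln s + ln C. From the 6 transformed points,
XᵀX = [[9.4099, 6.5793]; [6.5793, 6]], rhs = [10.4464, 7.6841]ᵀ  (here Σln s = 6.5793, Σ(ln s)² = 9.4099, Σln g = 7.6841, Σln s·ln g = 10.4464).
Δ = 9.4099·6 − (6.5793)² = 13.1729; k = (10.4464·6 − 6.5793·7.6841)/13.1729 = 0.92030, ln C = (9.4099·7.6841 − 6.5793·10.4464)/13.1729 = 0.27154.

k = 0.92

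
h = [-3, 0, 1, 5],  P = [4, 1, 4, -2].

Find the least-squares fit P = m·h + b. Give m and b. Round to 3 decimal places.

m = -0.710, b = 2.282

Setting ∂/∂m … = 0 gives: 35·m + 3·b = -18;  3·m + 4·b = 7.
Eliminating b: 4·(row 1) − 3·(row 2) gives 131·m = 4·(-18) − 3·7 = -93, so m = -93/131.
Then b = (7 − 3·(-93/131))/4 = 299/131.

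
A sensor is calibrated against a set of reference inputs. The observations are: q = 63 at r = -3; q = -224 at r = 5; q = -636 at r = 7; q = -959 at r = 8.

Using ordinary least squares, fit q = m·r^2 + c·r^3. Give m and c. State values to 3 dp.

m = 1.032, c = -2.002

From the data, Σr^2·r^2 = 7203, Σr^2·r^3 = 52457, Σr^3·r^3 = 396147.
For Aᵀq: Σr^2·q = -97573, Σr^3·q = -738857.
det = 7203·396147 − 52457² = 101709992.
m = ((-97573)·396147 − 52457·(-738857))/101709992 = 52485209/50854996; c = (7203·(-738857) − 52457·(-97573))/101709992 = -101800055/50854996.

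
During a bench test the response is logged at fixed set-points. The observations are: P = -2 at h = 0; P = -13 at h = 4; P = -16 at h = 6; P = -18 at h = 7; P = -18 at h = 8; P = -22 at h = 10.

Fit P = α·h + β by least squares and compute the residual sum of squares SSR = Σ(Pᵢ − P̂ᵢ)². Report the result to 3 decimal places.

SSR = 8.701

Setting ∂/∂α … = 0 gives: 265·α + 35·β = -638;  35·α + 6·β = -89.
det = 265·6 − 35² = 365.
α = ((-638)·6 − 35·(-89))/365 = -713/365; β = (265·(-89) − 35·(-638))/365 = -251/73.
Residuals: 105/73, -638/365, -307/365, -324/365, 389/365, 71/73; SSR = 3176/365.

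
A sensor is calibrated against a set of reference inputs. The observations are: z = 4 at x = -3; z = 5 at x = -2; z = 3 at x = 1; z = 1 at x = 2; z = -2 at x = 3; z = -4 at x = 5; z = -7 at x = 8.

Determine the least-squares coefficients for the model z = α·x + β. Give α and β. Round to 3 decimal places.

Compute the Gram sums: Σx·x = 116, Σx = 14, Σ1 = 7.
And Σx·z = -99, Σz = 0.
Normal equations: [[116, 14]; [14, 7]]·[α, β]ᵀ = [-99, 0]ᵀ.
Eliminating β: 7·(row 1) − 14·(row 2) gives 616·α = 7·(-99) − 14·0 = -693, so α = -9/8.
Then β = (0 − 14·(-9/8))/7 = 9/4.

α = -1.125, β = 2.250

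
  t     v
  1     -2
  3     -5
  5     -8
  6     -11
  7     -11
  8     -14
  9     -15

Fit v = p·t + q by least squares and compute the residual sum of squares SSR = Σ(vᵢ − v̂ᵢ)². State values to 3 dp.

Normal-equation sums: Σt·t = 265, Σt = 39, Σ1 = 7.
For Xᵀv: Σt·v = -447, Σv = -66.
So XᵀX·[p, q]ᵀ = Xᵀv: [[265, 39]; [39, 7]]·[p, q]ᵀ = [-447, -66]ᵀ.
Determinant 265·7 − 39² = 334.
p = ((-447)·7 − 39·(-66))/334 = -555/334; q = (265·(-66) − 39·(-447))/334 = -57/334.
Residuals: -28/167, 26/167, 80/167, -287/334, 134/167, -179/334, 21/167; SSR = 657/334.

SSR = 1.967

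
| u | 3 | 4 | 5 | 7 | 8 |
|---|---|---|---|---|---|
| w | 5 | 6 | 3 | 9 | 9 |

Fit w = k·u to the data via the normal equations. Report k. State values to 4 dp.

Compute the Gram sums: Σu·u = 163.
Moment sums: Σu·w = 189.
Hence k = 189 / 163 ≈ 1.15951.

k = 1.1595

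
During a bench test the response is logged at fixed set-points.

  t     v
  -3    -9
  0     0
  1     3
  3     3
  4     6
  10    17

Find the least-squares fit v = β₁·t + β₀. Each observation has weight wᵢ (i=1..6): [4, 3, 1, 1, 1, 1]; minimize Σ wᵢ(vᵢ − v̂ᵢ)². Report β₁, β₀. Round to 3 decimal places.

Entries of MᵀWM: Σwᵢ·t·t = 162, Σwᵢ·t = 6, Σwᵢ·1 = 11.
For MᵀWv: Σwᵢ·t·v = 314, Σwᵢ·v = -7.
So MᵀWM·[β₁, β₀]ᵀ = MᵀWv: [[162, 6]; [6, 11]]·[β₁, β₀]ᵀ = [314, -7]ᵀ.
Eliminating β₀: 11·(row 1) − 6·(row 2) gives 1746·β₁ = 11·314 − 6·(-7) = 3496, so β₁ = 1748/873.
Then β₀ = ((-7) − 6·(1748/873))/11 = -503/291.

β₁ = 2.002, β₀ = -1.729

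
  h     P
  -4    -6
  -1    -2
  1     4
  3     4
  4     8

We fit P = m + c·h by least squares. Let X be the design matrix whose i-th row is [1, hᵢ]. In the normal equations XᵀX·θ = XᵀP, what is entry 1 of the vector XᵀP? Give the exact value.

8

Entry 1 ↔ basis 1, so (XᵀP)_{1} = Σᵢ Pᵢ = (1)·(-6) + (1)·(-2) + (1)·(4) + (1)·(4) + (1)·(8) = 8.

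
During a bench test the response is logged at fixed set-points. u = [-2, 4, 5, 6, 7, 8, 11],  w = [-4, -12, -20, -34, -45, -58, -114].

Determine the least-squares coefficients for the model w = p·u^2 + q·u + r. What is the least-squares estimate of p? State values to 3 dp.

The normal equations are: 23331·p + 2583·q + 315·r = -21643;  2583·p + 315·q + 39·r = -2377;  315·p + 39·q + 7·r = -287.
(Σu^2·u^2 = 23331, Σu^2·u = 2583, Σu^2 = 315, Σu·u = 315, Σu = 39, Σ1 = 7, Σu^2·w = -21643, Σu·w = -2377, Σw = -287.)
Inverting the 3×3 Gram matrix, [p, q, r]ᵀ = [-20287/20328, 4309/8712, 1675/1452]ᵀ.

p = -0.998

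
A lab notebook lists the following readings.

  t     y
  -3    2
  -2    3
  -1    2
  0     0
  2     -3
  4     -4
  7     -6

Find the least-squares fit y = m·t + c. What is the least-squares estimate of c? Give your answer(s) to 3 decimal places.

c = 0.090

From the data, Σt·t = 83, Σt = 7, Σ1 = 7.
And Σt·y = -78, Σy = -6.
MᵀM·[m, c]ᵀ = Mᵀy becomes [[83, 7]; [7, 7]]·[m, c]ᵀ = [-78, -6]ᵀ.
Eliminating c: 7·(row 1) − 7·(row 2) gives 532·m = 7·(-78) − 7·(-6) = -504, so m = -18/19.
Then c = ((-6) − 7·(-18/19))/7 = 12/133.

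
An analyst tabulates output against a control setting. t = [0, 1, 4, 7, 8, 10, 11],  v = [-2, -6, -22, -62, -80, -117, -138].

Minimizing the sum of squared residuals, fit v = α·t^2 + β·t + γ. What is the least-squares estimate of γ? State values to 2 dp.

Setting ∂/∂α … = 0 gives: 31395·α + 3251·β + 351·γ = -36914;  3251·α + 351·β + 41·γ = -3856;  351·α + 41·β + 7·γ = -427.
Solving the 3×3 system (Gaussian elimination) gives α = -347199/353122, β = -573061/353122, γ = -387196/176561.

γ = -2.19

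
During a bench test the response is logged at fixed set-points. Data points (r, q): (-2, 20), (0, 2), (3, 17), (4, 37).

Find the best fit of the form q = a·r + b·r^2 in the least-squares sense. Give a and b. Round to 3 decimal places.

a = -3.688, b = 3.204

Normal-equation sums: Σr·r = 29, Σr·r^2 = 83, Σr^2·r^2 = 353.
And Σr·q = 159, Σr^2·q = 825.
Determinant 29·353 − 83² = 3348.
a = (159·353 − 83·825)/3348 = -343/93; b = (29·825 − 83·159)/3348 = 298/93.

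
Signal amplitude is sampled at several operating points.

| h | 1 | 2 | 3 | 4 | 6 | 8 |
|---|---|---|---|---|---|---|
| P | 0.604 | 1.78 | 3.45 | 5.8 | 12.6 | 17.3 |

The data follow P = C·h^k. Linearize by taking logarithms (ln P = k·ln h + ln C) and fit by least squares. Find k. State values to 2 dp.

k = 1.65

Let Y = ln P. Fitting Y = k·ln h + ln C by least squares:
Sums: Σln h = 7.0493, Σ(ln h)² = 11.1437, Σln P = 8.4531, Σln h·ln P = 14.6647.
Normal system: [[11.1437, 7.0493]; [7.0493, 6]]·[k, ln C]ᵀ = [14.6647, 8.4531]ᵀ.
Slope k = (n·Σln h·ln P − Σln h·Σln P)/(n·Σ(ln h)² − (Σln h)²) = (6·14.6647 − 7.0493·8.4531)/17.1702 = 1.65406; ln C = (Σln P − k·Σln h)/n = -0.53448.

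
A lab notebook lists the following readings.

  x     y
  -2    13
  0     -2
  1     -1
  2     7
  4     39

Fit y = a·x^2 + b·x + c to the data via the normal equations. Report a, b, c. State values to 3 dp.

a = 2.964, b = -1.579, c = -2.043

Sums needed: Σx^2·x^2 = 289, Σx^2·x = 65, Σx^2 = 25, Σx·x = 25, Σx = 5, Σ1 = 5.
For Aᵀy: Σx^2·y = 703, Σx·y = 143, Σy = 56.
Normal equations: [[289, 65, 25]; [65, 25, 5]; [25, 5, 5]]·[a, b, c]ᵀ = [703, 143, 56]ᵀ.
Inverting the 3×3 Gram matrix, [a, b, c]ᵀ = [83/28, -221/140, -143/70]ᵀ.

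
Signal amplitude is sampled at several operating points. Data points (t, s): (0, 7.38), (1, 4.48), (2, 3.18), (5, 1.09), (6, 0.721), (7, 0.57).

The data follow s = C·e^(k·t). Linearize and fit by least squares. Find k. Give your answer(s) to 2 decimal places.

k = -0.36

Let Y = ln s. Fitting Y = k·t + ln C by least squares:
XᵀX = [[115.0000, 21.0000]; [21.0000, 6]], rhs = [-1.6533, 3.8522]ᵀ  (here Σt = 21.0000, Σ(t)² = 115.0000, Σln s = 3.8522, Σt·ln s = -1.6533).
Solving (det = 249.0000): k = -0.36472, ln C = 1.91857.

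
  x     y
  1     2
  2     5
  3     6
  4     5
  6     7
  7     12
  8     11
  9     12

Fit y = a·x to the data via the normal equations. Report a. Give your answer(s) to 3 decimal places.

a = 1.431

Normal-equation sums: Σx·x = 260.
Moment sums: Σx·y = 372.
Normal equations: [[260]]·[a]ᵀ = [372]ᵀ.
a = 372/260 = 1.43077.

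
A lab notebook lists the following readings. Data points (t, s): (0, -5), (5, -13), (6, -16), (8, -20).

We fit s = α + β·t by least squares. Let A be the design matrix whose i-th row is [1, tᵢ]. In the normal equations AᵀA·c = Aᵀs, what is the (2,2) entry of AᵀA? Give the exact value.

Row 2 ↔ basis t, column 2 ↔ basis t, so (AᵀA)_{2,2} = Σᵢ (t)·(t) = (0)·(0) + (5)·(5) + (6)·(6) + (8)·(8) = 125.

125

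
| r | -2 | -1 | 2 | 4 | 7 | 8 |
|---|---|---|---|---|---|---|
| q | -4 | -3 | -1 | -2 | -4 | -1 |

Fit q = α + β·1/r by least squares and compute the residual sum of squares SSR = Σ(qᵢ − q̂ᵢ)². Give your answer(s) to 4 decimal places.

SSR = 6.6775

Entries of AᵀA: Σ1 = 6, Σ1/r = -27/56, Σ1/r·1/r = 5013/3136.
And Σq = -15, Σ1/r·q = 185/56.
So AᵀA·[α, β]ᵀ = Aᵀq: [[6, -27/56]; [-27/56, 5013/3136]]·[α, β]ᵀ = [-15, 185/56]ᵀ.
Eliminating β: (5013/3136)·(row 1) − (-27/56)·(row 2) gives (29349/3136)·α = (5013/3136)·(-15) − (-27/56)·(185/56) = -8775/392, so α = -2600/1087.
Then β = ((185/56) − (-27/56)·(-2600/1087))/(5013/3136) = 13160/9783.
Residuals: -9152/9783, 7211/9783, 7037/9783, 544/9783, -17612/9783, 11972/9783; SSR = 65326/9783.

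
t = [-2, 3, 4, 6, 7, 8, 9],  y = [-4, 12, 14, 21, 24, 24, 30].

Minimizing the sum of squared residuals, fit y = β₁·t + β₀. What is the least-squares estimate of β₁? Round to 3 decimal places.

β₁ = 2.988

Forming MᵀM = [[259, 35]; [35, 7]] and Mᵀy = [856, 121]ᵀ gives MᵀM·[β₁, β₀]ᵀ = Mᵀy.
Δ = 259·7 − 35² = 588.
β₁ = (856·7 − 35·121)/588 = 251/84; β₀ = (259·121 − 35·856)/588 = 197/84.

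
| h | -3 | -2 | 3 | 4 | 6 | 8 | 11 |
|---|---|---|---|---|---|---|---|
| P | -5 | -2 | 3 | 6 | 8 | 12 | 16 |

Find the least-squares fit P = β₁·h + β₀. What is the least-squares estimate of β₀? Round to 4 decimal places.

Setting ∂/∂β₁ … = 0 gives: 259·β₁ + 27·β₀ = 372;  27·β₁ + 7·β₀ = 38.
(Σh·h = 259, Σh = 27, Σ1 = 7, Σh·P = 372, ΣP = 38.)
Δ = 259·7 − 27² = 1084.
β₁ = (372·7 − 27·38)/1084 = 789/542; β₀ = (259·38 − 27·372)/1084 = -101/542.

β₀ = -0.1863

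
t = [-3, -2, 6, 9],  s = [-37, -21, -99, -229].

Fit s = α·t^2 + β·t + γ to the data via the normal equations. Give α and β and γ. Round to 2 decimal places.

The normal system AᵀA·[α, β, γ]ᵀ = Aᵀs is [[7954, 910, 130]; [910, 130, 10]; [130, 10, 4]]·[α, β, γ]ᵀ = [-22530, -2502, -386]ᵀ.
Inverting the 3×3 Gram matrix, [α, β, γ]ᵀ = [-1244/411, 4573/2055, -506/137]ᵀ.

α = -3.03, β = 2.23, γ = -3.69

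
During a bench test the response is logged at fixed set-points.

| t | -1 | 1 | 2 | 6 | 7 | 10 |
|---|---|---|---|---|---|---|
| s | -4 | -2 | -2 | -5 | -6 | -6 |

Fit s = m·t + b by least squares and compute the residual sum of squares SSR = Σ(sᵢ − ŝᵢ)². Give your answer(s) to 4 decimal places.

With design matrix M, MᵀM = [[191, 25]; [25, 6]] and Mᵀs = [-134, -25]ᵀ.
Determinant 191·6 − 25² = 521.
m = ((-134)·6 − 25·(-25))/521 = -179/521; b = (191·(-25) − 25·(-134))/521 = -1425/521.
Residuals: -838/521, 562/521, 741/521, -106/521, -448/521, 89/521; SSR = 3430/521.

SSR = 6.5835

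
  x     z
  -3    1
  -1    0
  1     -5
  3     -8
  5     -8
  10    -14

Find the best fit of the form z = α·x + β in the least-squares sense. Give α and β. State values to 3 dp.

Sums needed: Σx·x = 145, Σx = 15, Σ1 = 6.
Right-hand side: Σx·z = -212, Σz = -34.
AᵀA·[α, β]ᵀ = Aᵀz becomes [[145, 15]; [15, 6]]·[α, β]ᵀ = [-212, -34]ᵀ.
Eliminating β: 6·(row 1) − 15·(row 2) gives 645·α = 6·(-212) − 15·(-34) = -762, so α = -254/215.
Then β = ((-34) − 15·(-254/215))/6 = -350/129.

α = -1.181, β = -2.713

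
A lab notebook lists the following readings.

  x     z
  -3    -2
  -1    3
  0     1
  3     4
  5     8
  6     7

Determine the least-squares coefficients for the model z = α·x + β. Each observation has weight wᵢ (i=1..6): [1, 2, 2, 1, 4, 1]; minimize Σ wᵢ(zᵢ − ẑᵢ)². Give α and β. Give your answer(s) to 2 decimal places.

Sums needed: Σwᵢ·x·x = 156, Σwᵢ·x = 24, Σwᵢ·1 = 11.
For MᵀWz: Σwᵢ·x·z = 214, Σwᵢ·z = 49.
Determinant 156·11 − 24² = 1140.
α = (214·11 − 24·49)/1140 = 31/30; β = (156·49 − 24·214)/1140 = 11/5.

α = 1.03, β = 2.20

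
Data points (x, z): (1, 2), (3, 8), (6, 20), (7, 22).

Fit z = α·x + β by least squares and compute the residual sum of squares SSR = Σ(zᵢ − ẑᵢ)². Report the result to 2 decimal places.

SSR = 1.67

Compute the Gram sums: Σx·x = 95, Σx = 17, Σ1 = 4.
Moment sums: Σx·z = 300, Σz = 52.
So MᵀM·[α, β]ᵀ = Mᵀz: [[95, 17]; [17, 4]]·[α, β]ᵀ = [300, 52]ᵀ.
Determinant 95·4 − 17² = 91.
α = (300·4 − 17·52)/91 = 316/91; β = (95·52 − 17·300)/91 = -160/91.
Residuals: 2/7, -60/91, 12/13, -50/91; SSR = 152/91.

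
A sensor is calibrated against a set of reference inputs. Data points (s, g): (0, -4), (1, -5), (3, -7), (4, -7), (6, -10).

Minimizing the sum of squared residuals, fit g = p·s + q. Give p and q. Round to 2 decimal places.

From the data, Σs·s = 62, Σs = 14, Σ1 = 5.
Right-hand side: Σs·g = -114, Σg = -33.
So XᵀX·[p, q]ᵀ = Xᵀg: [[62, 14]; [14, 5]]·[p, q]ᵀ = [-114, -33]ᵀ.
Δ = 62·5 − 14² = 114.
p = ((-114)·5 − 14·(-33))/114 = -18/19; q = (62·(-33) − 14·(-114))/114 = -75/19.

p = -0.95, q = -3.95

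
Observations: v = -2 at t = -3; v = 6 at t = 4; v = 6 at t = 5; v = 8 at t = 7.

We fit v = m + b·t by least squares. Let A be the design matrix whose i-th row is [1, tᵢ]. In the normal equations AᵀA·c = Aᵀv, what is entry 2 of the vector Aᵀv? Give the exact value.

Entry 2 ↔ basis t, so (Aᵀv)_{2} = Σᵢ (t)·vᵢ = (-3)·(-2) + (4)·(6) + (5)·(6) + (7)·(8) = 116.

116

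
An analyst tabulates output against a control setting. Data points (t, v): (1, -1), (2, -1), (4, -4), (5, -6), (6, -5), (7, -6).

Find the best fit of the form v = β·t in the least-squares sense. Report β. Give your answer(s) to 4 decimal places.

β = -0.9237

AᵀA·[β]ᵀ = Aᵀv reads: 131·β = -121.
(Σt·t = 131, Σt·v = -121.)
β = (-121)/131 = -0.923664.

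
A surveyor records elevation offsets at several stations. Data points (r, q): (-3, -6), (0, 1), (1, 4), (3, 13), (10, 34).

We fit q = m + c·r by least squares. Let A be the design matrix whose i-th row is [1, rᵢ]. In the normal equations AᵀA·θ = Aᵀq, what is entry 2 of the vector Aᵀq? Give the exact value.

401

Entry 2 ↔ basis r, so (Aᵀq)_{2} = Σᵢ (r)·qᵢ = (-3)·(-6) + (0)·(1) + (1)·(4) + (3)·(13) + (10)·(34) = 401.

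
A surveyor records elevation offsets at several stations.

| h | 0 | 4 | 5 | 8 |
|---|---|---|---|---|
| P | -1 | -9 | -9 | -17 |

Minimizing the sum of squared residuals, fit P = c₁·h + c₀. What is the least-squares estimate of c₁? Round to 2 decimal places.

With design matrix X, XᵀX = [[105, 17]; [17, 4]] and XᵀP = [-217, -36]ᵀ.
Δ = 105·4 − 17² = 131.
c₁ = ((-217)·4 − 17·(-36))/131 = -256/131; c₀ = (105·(-36) − 17·(-217))/131 = -91/131.

c₁ = -1.95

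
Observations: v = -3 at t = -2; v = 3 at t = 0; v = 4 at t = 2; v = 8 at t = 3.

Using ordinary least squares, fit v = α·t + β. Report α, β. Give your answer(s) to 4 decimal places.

Sums needed: Σt·t = 17, Σt = 3, Σ1 = 4.
Moment sums: Σt·v = 38, Σv = 12.
AᵀA·[α, β]ᵀ = Aᵀv becomes [[17, 3]; [3, 4]]·[α, β]ᵀ = [38, 12]ᵀ.
det = 17·4 − 3² = 59.
α = (38·4 − 3·12)/59 = 116/59; β = (17·12 − 3·38)/59 = 90/59.

α = 1.9661, β = 1.5254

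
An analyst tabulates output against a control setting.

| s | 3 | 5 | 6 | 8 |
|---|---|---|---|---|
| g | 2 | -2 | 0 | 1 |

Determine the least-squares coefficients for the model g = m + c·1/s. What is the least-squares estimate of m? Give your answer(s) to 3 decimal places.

m = -1.320

Forming XᵀX = [[4, 33/40]; [33/40, 2801/14400]] and Xᵀg = [1, 47/120]ᵀ gives XᵀX·[m, c]ᵀ = Xᵀg.
Eliminating c: (2801/14400)·(row 1) − (33/40)·(row 2) gives (1403/14400)·m = (2801/14400)·1 − (33/40)·(47/120) = -463/3600, so m = -1852/1403.
Then c = ((47/120) − (33/40)·(-1852/1403))/(2801/14400) = 10680/1403.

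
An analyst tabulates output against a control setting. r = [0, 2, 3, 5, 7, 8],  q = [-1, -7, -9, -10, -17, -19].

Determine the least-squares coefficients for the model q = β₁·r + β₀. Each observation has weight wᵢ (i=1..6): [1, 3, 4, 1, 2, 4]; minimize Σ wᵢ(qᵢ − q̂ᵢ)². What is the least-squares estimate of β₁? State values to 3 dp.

β₁ = -2.073

Forming AᵀWA = [[427, 69]; [69, 15]] and AᵀWq = [-1046, -178]ᵀ gives AᵀWA·[β₁, β₀]ᵀ = AᵀWq.
Eliminating β₀: 15·(row 1) − 69·(row 2) gives 1644·β₁ = 15·(-1046) − 69·(-178) = -3408, so β₁ = -284/137.
Then β₀ = ((-178) − 69·(-284/137))/15 = -958/411.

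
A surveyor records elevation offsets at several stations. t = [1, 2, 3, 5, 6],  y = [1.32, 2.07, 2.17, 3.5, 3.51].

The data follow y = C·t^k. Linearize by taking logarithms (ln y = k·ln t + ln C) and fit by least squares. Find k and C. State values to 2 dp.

k = 0.56, C = 1.32

Let Y = ln y. Fitting Y = k·ln t + ln C by least squares:
AᵀA = [[7.4881, 5.1930]; [5.1930, 5]], rhs = [5.6214, 4.2883]ᵀ  (here Σln t = 5.1930, Σ(ln t)² = 7.4881, Σln y = 4.2883, Σln t·ln y = 5.6214).
Solving (det = 10.4737): k = 0.55742, ln C = 0.27872, so C = exp(0.27872) = 1.32144.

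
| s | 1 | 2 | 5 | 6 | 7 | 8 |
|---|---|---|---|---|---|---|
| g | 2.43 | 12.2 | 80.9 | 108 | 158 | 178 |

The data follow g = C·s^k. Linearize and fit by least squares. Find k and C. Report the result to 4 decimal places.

k = 2.0827, C = 2.6284

Let Y = ln g. Fitting Y = k·ln s + ln C by least squares:
Σln s = 8.1197, Σ(ln s)² = 14.3918, Σln g = 22.7091, Σln s·ln g = 37.8203.
Equations: 14.3918·k + 8.1197·ln C = 37.8203;  8.1197·k + 6·ln C = 22.7091.
Δ = 14.3918·6 − (8.1197)² = 20.4213; k = (37.8203·6 − 8.1197·22.7091)/20.4213 = 2.08269, ln C = (14.3918·22.7091 − 8.1197·37.8203)/20.4213 = 0.96637, so C = exp(0.96637) = 2.62840.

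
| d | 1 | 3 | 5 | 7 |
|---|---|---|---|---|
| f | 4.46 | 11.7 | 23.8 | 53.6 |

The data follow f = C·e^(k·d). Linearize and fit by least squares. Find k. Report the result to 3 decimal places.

Let Y = ln f. Fitting Y = k·d + ln C by least squares:
Over the data: Σd = 16.0000, Σ(d)² = 84.0000, Σln f = 11.1060, Σd·ln f = 52.5932.
Normal system: [[84.0000, 16.0000]; [16.0000, 4]]·[k, ln C]ᵀ = [52.5932, 11.1060]ᵀ.
Solving (det = 80.0000): k = 0.40846, ln C = 1.14263.

k = 0.408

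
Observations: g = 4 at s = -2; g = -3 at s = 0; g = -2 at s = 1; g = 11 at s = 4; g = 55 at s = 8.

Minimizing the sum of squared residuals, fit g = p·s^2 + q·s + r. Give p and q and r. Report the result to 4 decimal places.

p = 1.0027, q = -0.8559, r = -2.1633

Compute the Gram sums: Σs^2·s^2 = 4369, Σs^2·s = 569, Σs^2 = 85, Σs·s = 85, Σs = 11, Σ1 = 5.
Right-hand side: Σs^2·g = 3710, Σs·g = 474, Σg = 65.
Row-reducing yields p = 79855/79638, q = -68165/79638, r = -28713/13273.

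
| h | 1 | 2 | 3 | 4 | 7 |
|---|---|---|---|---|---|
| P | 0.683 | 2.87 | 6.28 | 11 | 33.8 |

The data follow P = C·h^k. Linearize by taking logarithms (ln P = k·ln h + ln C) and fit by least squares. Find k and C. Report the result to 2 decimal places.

k = 2.00, C = 0.70

With ln Pᵢ as the transformed response and ln hᵢ as the regressor:
Σln h = 5.1240, Σ(ln h)² = 7.3958, Σln P = 8.4288, Σln h·ln P = 12.9240.
Equations: 7.3958·k + 5.1240·ln C = 12.9240;  5.1240·k + 5·ln C = 8.4288.
Slope k = (n·Σln h·ln P − Σln h·Σln P)/(n·Σ(ln h)² − (Σln h)²) = (5·12.9240 − 5.1240·8.4288)/10.7239 = 1.99848; ln C = (Σln P − k·Σln h)/n = -0.36227, so C = exp(-0.36227) = 0.69610.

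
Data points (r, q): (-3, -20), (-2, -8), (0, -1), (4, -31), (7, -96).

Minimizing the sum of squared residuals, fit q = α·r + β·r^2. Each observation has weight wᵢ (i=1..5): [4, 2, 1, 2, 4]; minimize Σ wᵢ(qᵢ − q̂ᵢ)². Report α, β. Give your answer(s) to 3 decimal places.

The normal system AᵀWA·[α, β]ᵀ = AᵀWq is [[272, 1376]; [1376, 10472]]·[α, β]ᵀ = [-2664, -20592]ᵀ.
Eliminating β: 10472·(row 1) − 1376·(row 2) gives 955008·α = 10472·(-2664) − 1376·(-20592) = 437184, so α = 759/1658.
Then β = ((-20592) − 1376·(759/1658))/10472 = -1680/829.

α = 0.458, β = -2.027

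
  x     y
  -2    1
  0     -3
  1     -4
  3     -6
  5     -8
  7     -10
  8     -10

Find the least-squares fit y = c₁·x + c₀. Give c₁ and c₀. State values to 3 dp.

c₁ = -1.066, c₀ = -2.366

The normal equations are: 152·c₁ + 22·c₀ = -214;  22·c₁ + 7·c₀ = -40.
Determinant 152·7 − 22² = 580.
c₁ = ((-214)·7 − 22·(-40))/580 = -309/290; c₀ = (152·(-40) − 22·(-214))/580 = -343/145.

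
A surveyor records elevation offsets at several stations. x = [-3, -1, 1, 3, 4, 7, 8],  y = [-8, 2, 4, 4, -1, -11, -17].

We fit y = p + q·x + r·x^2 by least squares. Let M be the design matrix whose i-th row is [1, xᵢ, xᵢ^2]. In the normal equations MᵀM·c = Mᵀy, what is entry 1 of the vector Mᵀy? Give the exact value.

Entry 1 ↔ basis 1, so (Mᵀy)_{1} = Σᵢ yᵢ = (1)·(-8) + (1)·(2) + (1)·(4) + (1)·(4) + (1)·(-1) + (1)·(-11) + (1)·(-17) = -27.

-27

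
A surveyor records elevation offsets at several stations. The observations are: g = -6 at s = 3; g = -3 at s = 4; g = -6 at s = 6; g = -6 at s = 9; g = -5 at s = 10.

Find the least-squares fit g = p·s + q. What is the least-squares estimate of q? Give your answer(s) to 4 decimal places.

From the data, Σs·s = 242, Σs = 32, Σ1 = 5.
Right-hand side: Σs·g = -170, Σg = -26.
MᵀM·[p, q]ᵀ = Mᵀg becomes [[242, 32]; [32, 5]]·[p, q]ᵀ = [-170, -26]ᵀ.
Eliminating q: 5·(row 1) − 32·(row 2) gives 186·p = 5·(-170) − 32·(-26) = -18, so p = -3/31.
Then q = ((-26) − 32·(-3/31))/5 = -142/31.

q = -4.5806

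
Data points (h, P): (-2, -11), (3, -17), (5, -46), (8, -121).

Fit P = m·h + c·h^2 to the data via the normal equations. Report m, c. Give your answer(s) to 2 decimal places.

m = 0.85, c = -2.00

The normal equations are: 102·m + 656·c = -1227;  656·m + 4818·c = -9091.
Eliminating c: 4818·(row 1) − 656·(row 2) gives 61100·m = 4818·(-1227) − 656·(-9091) = 52010, so m = 5201/6110.
Then c = ((-9091) − 656·(5201/6110))/4818 = -12237/6110.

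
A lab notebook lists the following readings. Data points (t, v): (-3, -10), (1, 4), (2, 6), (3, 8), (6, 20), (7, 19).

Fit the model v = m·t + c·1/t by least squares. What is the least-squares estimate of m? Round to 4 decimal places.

m = 2.9391

Setting ∂/∂m … = 0 gives: 108·m + 6·c = 323;  6·m + (149/98)·c = 400/21.
Eliminating c: (149/98)·(row 1) − 6·(row 2) gives (6282/49)·m = (149/98)·323 − 6·(400/21) = 36927/98, so m = 4103/1396.
Then c = ((400/21) − 6·(4103/1396))/(149/98) = 973/1047.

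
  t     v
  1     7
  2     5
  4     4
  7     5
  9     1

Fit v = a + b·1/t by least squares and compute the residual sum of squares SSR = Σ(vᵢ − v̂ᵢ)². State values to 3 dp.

SSR = 7.597

From the data, Σ1 = 5, Σ1/t = 505/252, Σ1/t·1/t = 85429/63504.
Moment sums: Σv = 22, Σ1/t·v = 1427/126.
Normal equations: [[5, 505/252]; [505/252, 85429/63504]]·[a, b]ᵀ = [22, 1427/126]ᵀ.
det = 5·(85429/63504) − (505/252)² = 21515/7938.
a = (22·(85429/63504) − (505/252)·(1427/126))/(21515/7938) = 54771/21515; b = (5·(1427/126) − (505/252)·22)/(21515/7938) = 19908/4303.
Residuals: -3706/21515, 3034/21515, 6404/21515, 2968/1655, -44316/21515; SSR = 163448/21515.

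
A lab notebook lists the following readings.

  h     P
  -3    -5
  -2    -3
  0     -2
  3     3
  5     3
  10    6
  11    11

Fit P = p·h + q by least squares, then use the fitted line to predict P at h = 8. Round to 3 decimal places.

XᵀX·[p, q]ᵀ = XᵀP reads: 268·p + 24·q = 226;  24·p + 7·q = 13.
Determinant 268·7 − 24² = 1300.
p = (226·7 − 24·13)/1300 = 127/130; q = (268·13 − 24·226)/1300 = -97/65.
At h = 8: P̂ = (127/130)·(8) + (-97/65)·(1) = 411/65.

P̂ = 6.323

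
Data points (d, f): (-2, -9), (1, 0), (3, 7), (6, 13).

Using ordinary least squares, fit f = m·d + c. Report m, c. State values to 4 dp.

m = 2.7941, c = -2.8382

Entries of MᵀM: Σd·d = 50, Σd = 8, Σ1 = 4.
For Mᵀf: Σd·f = 117, Σf = 11.
Determinant 50·4 − 8² = 136.
m = (117·4 − 8·11)/136 = 95/34; c = (50·11 − 8·117)/136 = -193/68.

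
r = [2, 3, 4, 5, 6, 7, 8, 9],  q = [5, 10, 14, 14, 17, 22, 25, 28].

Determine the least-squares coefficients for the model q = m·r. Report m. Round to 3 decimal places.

m = 3.077

Sums needed: Σr·r = 284.
Moment sums: Σr·q = 874.
So AᵀA·[m]ᵀ = Aᵀq: [[284]]·[m]ᵀ = [874]ᵀ.
Hence m = 874 / 284 ≈ 3.07746.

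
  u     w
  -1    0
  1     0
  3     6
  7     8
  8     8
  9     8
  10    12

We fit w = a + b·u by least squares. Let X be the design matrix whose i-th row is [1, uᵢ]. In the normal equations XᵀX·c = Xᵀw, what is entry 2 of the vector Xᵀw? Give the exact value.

Entry 2 ↔ basis u, so (Xᵀw)_{2} = Σᵢ (u)·wᵢ = (-1)·(0) + (1)·(0) + (3)·(6) + (7)·(8) + (8)·(8) + (9)·(8) + (10)·(12) = 330.

330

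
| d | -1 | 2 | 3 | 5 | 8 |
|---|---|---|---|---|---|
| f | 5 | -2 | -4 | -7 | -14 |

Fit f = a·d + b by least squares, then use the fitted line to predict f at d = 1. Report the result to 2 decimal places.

f̂ = 0.55

Sums needed: Σd·d = 103, Σd = 17, Σ1 = 5.
And Σd·f = -168, Σf = -22.
det = 103·5 − 17² = 226.
a = ((-168)·5 − 17·(-22))/226 = -233/113; b = (103·(-22) − 17·(-168))/226 = 295/113.
At d = 1: f̂ = (-233/113)·(1) + (295/113)·(1) = 62/113.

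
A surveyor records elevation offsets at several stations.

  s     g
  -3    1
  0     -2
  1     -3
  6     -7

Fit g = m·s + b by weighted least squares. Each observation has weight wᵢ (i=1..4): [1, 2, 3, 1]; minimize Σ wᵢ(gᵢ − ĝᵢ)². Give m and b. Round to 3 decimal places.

m = -0.880, b = -1.960

Entries of AᵀWA: Σwᵢ·s·s = 48, Σwᵢ·s = 6, Σwᵢ·1 = 7.
Moment sums: Σwᵢ·s·g = -54, Σwᵢ·g = -19.
Determinant 48·7 − 6² = 300.
m = ((-54)·7 − 6·(-19))/300 = -22/25; b = (48·(-19) − 6·(-54))/300 = -49/25.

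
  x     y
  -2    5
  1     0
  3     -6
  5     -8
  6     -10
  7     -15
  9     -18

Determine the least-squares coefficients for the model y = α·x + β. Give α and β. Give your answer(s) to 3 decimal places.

α = -2.116, β = 1.338

Compute the Gram sums: Σx·x = 205, Σx = 29, Σ1 = 7.
Right-hand side: Σx·y = -395, Σy = -52.
So AᵀA·[α, β]ᵀ = Aᵀy: [[205, 29]; [29, 7]]·[α, β]ᵀ = [-395, -52]ᵀ.
Δ = 205·7 − 29² = 594.
α = ((-395)·7 − 29·(-52))/594 = -419/198; β = (205·(-52) − 29·(-395))/594 = 265/198.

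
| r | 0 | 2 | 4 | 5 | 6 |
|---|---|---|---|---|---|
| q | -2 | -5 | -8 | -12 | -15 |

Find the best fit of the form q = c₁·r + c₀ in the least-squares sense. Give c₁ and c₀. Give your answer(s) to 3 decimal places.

c₁ = -2.121, c₀ = -1.190

XᵀX·[c₁, c₀]ᵀ = Xᵀq reads: 81·c₁ + 17·c₀ = -192;  17·c₁ + 5·c₀ = -42.
(Σr·r = 81, Σr = 17, Σ1 = 5, Σr·q = -192, Σq = -42.)
det = 81·5 − 17² = 116.
c₁ = ((-192)·5 − 17·(-42))/116 = -123/58; c₀ = (81·(-42) − 17·(-192))/116 = -69/58.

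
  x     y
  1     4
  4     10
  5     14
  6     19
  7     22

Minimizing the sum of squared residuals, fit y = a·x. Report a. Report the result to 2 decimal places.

a = 3.01

Normal-equation sums: Σx·x = 127.
Right-hand side: Σx·y = 382.
So AᵀA·[a]ᵀ = Aᵀy: [[127]]·[a]ᵀ = [382]ᵀ.
Hence a = 382 / 127 ≈ 3.00787.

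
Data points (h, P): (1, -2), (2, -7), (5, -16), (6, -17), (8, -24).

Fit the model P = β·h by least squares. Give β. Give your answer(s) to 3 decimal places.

From the data, Σh·h = 130.
Moment sums: Σh·P = -390.
So XᵀX·[β]ᵀ = XᵀP: [[130]]·[β]ᵀ = [-390]ᵀ.
Hence β = -390 / 130 ≈ -3.

β = -3.000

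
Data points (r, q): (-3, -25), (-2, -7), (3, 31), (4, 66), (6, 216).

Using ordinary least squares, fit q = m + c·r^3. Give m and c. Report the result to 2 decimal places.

Sums needed: Σ1 = 5, Σr^3 = 272, Σr^3·r^3 = 52274.
Moment sums: Σq = 281, Σr^3·q = 52448.
AᵀA·[m, c]ᵀ = Aᵀq becomes [[5, 272]; [272, 52274]]·[m, c]ᵀ = [281, 52448]ᵀ.
Determinant 5·52274 − 272² = 187386.
m = (281·52274 − 272·52448)/187386 = 70523/31231; c = (5·52448 − 272·281)/187386 = 30968/31231.

m = 2.26, c = 0.99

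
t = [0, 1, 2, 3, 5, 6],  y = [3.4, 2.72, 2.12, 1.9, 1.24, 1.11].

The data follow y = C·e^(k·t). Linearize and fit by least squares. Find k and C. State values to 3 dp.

k = -0.187, C = 3.276

Taking logs, ln y = k·t + ln C, so regress ln y on t.
Σt = 17.0000, Σ(t)² = 75.0000, Σln y = 3.9371, Σt·ln y = 6.1307.
Equations: 75.0000·k + 17.0000·ln C = 6.1307;  17.0000·k + 6·ln C = 3.9371.
Slope k = (n·Σt·ln y − Σt·Σln y)/(n·Σ(t)² − (Σt)²) = (6·6.1307 − 17.0000·3.9371)/161.0000 = -0.18725; ln C = (Σln y − k·Σt)/n = 1.18673, so C = exp(1.18673) = 3.27635.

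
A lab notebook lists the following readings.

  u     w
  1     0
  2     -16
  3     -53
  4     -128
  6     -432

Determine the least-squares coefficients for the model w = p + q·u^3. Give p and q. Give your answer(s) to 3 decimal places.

From the data, Σ1 = 5, Σu^3 = 316, Σu^3·u^3 = 51546.
Right-hand side: Σw = -629, Σu^3·w = -103063.
XᵀX·[p, q]ᵀ = Xᵀw becomes [[5, 316]; [316, 51546]]·[p, q]ᵀ = [-629, -103063]ᵀ.
Δ = 5·51546 − 316² = 157874.
p = ((-629)·51546 − 316·(-103063))/157874 = 72737/78937; q = (5·(-103063) − 316·(-629))/157874 = -316551/157874.

p = 0.921, q = -2.005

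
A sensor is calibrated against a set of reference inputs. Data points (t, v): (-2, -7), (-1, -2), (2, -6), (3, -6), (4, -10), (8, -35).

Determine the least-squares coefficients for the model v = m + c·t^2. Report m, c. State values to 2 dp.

Forming AᵀA = [[6, 98]; [98, 4466]] and Aᵀv = [-66, -2508]ᵀ gives AᵀA·[m, c]ᵀ = Aᵀv.
Δ = 6·4466 − 98² = 17192.
m = ((-66)·4466 − 98·(-2508))/17192 = -1749/614; c = (6·(-2508) − 98·(-66))/17192 = -2145/4298.

m = -2.85, c = -0.50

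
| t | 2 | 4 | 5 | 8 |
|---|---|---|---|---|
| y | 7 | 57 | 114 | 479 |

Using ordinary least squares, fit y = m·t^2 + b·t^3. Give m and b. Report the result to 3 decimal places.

m = -0.323, b = 0.976

Normal-equation sums: Σt^2·t^2 = 4993, Σt^2·t^3 = 36949, Σt^3·t^3 = 281929.
And Σt^2·y = 34446, Σt^3·y = 263202.
So XᵀX·[m, b]ᵀ = Xᵀy: [[4993, 36949]; [36949, 281929]]·[m, b]ᵀ = [34446, 263202]ᵀ.
Eliminating b: 281929·(row 1) − 36949·(row 2) gives 42442896·m = 281929·34446 − 36949·263202 = -13724364, so m = -1143697/3536908.
Then b = (263202 − 36949·(-1143697/3536908))/281929 = 3451861/3536908.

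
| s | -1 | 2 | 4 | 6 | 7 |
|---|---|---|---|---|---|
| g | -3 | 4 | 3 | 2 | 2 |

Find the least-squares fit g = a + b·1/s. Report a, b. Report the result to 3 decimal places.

a = 1.545, b = 4.613

Normal-equation sums: Σ1 = 5, Σ1/s = 5/84, Σ1/s·1/s = 9601/7056.
Right-hand side: Σg = 8, Σ1/s·g = 535/84.
Normal equations: [[5, 5/84]; [5/84, 9601/7056]]·[a, b]ᵀ = [8, 535/84]ᵀ.
Eliminating b: (9601/7056)·(row 1) − (5/84)·(row 2) gives (11995/1764)·a = (9601/7056)·8 − (5/84)·(535/84) = 8237/784, so a = 74133/47980.
Then b = ((535/84) − (5/84)·(74133/47980))/(9601/7056) = 11067/2399.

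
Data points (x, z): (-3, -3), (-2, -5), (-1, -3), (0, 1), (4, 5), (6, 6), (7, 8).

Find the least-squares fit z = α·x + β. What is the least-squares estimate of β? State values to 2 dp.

Forming MᵀM = [[115, 11]; [11, 7]] and Mᵀz = [134, 9]ᵀ gives MᵀM·[α, β]ᵀ = Mᵀz.
Determinant 115·7 − 11² = 684.
α = (134·7 − 11·9)/684 = 839/684; β = (115·9 − 11·134)/684 = -439/684.

β = -0.64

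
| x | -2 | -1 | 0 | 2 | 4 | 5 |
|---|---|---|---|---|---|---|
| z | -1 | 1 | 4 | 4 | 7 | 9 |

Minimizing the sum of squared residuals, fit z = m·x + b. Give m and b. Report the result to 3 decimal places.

m = 1.271, b = 2.305

Sums needed: Σx·x = 50, Σx = 8, Σ1 = 6.
For Aᵀz: Σx·z = 82, Σz = 24.
Δ = 50·6 − 8² = 236.
m = (82·6 − 8·24)/236 = 75/59; b = (50·24 − 8·82)/236 = 136/59.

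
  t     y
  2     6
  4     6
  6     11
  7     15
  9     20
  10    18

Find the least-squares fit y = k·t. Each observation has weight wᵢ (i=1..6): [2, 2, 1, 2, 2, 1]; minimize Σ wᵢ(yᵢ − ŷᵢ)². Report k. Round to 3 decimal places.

k = 2.037

The normal system MᵀWM·[k]ᵀ = MᵀWy is [[436]]·[k]ᵀ = [888]ᵀ.
k = 888/436 = 2.0367.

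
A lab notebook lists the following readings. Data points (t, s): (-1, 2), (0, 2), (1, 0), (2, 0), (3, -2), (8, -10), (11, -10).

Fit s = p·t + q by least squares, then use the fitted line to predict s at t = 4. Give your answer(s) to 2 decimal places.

Entries of MᵀM: Σt·t = 200, Σt = 24, Σ1 = 7.
Right-hand side: Σt·s = -198, Σs = -18.
So MᵀM·[p, q]ᵀ = Mᵀs: [[200, 24]; [24, 7]]·[p, q]ᵀ = [-198, -18]ᵀ.
Eliminating q: 7·(row 1) − 24·(row 2) gives 824·p = 7·(-198) − 24·(-18) = -954, so p = -477/412.
Then q = ((-18) − 24·(-477/412))/7 = 144/103.
At t = 4: ŝ = (-477/412)·(4) + (144/103)·(1) = -333/103.

ŝ = -3.23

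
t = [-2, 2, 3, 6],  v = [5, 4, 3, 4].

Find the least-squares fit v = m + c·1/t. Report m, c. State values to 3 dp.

m = 4.181, c = -1.446

From the data, Σ1 = 4, Σ1/t = 1/2, Σ1/t·1/t = 23/36.
For Xᵀv: Σv = 16, Σ1/t·v = 7/6.
Normal equations: [[4, 1/2]; [1/2, 23/36]]·[m, c]ᵀ = [16, 7/6]ᵀ.
Determinant 4·(23/36) − (1/2)² = 83/36.
m = (16·(23/36) − (1/2)·(7/6))/(83/36) = 347/83; c = (4·(7/6) − (1/2)·16)/(83/36) = -120/83.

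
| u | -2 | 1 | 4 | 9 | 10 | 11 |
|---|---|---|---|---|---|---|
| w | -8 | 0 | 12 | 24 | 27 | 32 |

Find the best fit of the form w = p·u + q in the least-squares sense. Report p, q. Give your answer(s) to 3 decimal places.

p = 2.993, q = -1.961

With design matrix M, MᵀM = [[323, 33]; [33, 6]] and Mᵀw = [902, 87]ᵀ.
det = 323·6 − 33² = 849.
p = (902·6 − 33·87)/849 = 847/283; q = (323·87 − 33·902)/849 = -555/283.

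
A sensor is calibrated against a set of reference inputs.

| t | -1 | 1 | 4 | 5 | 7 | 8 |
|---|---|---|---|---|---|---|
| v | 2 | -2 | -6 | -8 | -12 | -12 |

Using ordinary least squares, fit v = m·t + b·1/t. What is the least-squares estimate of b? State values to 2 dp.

b = -0.41

Normal-equation sums: Σt·t = 156, Σt·1/t = 6, Σ1/t·1/t = 167661/78400.
For Aᵀv: Σt·v = -248, Σ1/t·v = -361/35.
So AᵀA·[m, b]ᵀ = Aᵀv: [[156, 6]; [6, 167661/78400]]·[m, b]ᵀ = [-248, -361/35]ᵀ.
det = 156·(167661/78400) − 6² = 5833179/19600.
m = ((-248)·(167661/78400) − 6·(-361/35))/(5833179/19600) = -3060674/1944393; b = (156·(-361/35) − 6·(-248))/(5833179/19600) = -790720/1944393.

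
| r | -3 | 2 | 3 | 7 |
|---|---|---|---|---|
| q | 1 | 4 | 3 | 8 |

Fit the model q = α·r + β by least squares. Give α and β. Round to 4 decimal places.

XᵀX·[α, β]ᵀ = Xᵀq reads: 71·α + 9·β = 70;  9·α + 4·β = 16.
(Σr·r = 71, Σr = 9, Σ1 = 4, Σr·q = 70, Σq = 16.)
Δ = 71·4 − 9² = 203.
α = (70·4 − 9·16)/203 = 136/203; β = (71·16 − 9·70)/203 = 506/203.

α = 0.6700, β = 2.4926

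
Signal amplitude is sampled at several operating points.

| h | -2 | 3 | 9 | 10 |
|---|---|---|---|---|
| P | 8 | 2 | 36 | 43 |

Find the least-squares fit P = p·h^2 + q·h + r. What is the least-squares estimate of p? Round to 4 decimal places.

p = 0.5863

Forming XᵀX = [[16658, 1748, 194]; [1748, 194, 20]; [194, 20, 4]] and XᵀP = [7266, 744, 89]ᵀ gives XᵀX·[p, q, r]ᵀ = XᵀP.
Row-reducing yields p = 4959/8458, q = -7070/4229, r = 18379/8458.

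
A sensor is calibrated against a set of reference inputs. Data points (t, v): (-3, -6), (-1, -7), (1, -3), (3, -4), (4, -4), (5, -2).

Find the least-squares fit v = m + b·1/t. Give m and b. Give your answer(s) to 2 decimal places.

m = -4.50, b = 2.28

XᵀX·[m, b]ᵀ = Xᵀv reads: 6·m + (9/20)·b = -26;  (9/20)·m + (8369/3600)·b = 49/15.
Δ = 6·(8369/3600) − (9/20)² = 3299/240.
m = ((-26)·(8369/3600) − (9/20)·(49/15))/(3299/240) = -222886/49485; b = (6·(49/15) − (9/20)·(-26))/(3299/240) = 7512/3299.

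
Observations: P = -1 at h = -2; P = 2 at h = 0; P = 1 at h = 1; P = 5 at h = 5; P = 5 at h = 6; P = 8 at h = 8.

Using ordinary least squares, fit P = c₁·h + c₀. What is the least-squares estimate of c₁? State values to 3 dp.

From the data, Σh·h = 130, Σh = 18, Σ1 = 6.
For AᵀP: Σh·P = 122, ΣP = 20.
AᵀA·[c₁, c₀]ᵀ = AᵀP becomes [[130, 18]; [18, 6]]·[c₁, c₀]ᵀ = [122, 20]ᵀ.
Δ = 130·6 − 18² = 456.
c₁ = (122·6 − 18·20)/456 = 31/38; c₀ = (130·20 − 18·122)/456 = 101/114.

c₁ = 0.816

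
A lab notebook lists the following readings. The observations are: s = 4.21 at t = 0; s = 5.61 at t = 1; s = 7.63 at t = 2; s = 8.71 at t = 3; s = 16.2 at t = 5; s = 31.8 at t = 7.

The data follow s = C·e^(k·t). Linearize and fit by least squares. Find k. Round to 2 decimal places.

Taking logs, ln s = k·t + ln C, so regress ln s on t.
AᵀA = [[88.0000, 18.0000]; [18.0000, 6]], rhs = [50.4235, 13.6031]ᵀ  (here Σt = 18.0000, Σ(t)² = 88.0000, Σln s = 13.6031, Σt·ln s = 50.4235).
Δ = 88.0000·6 − (18.0000)² = 204.0000; k = (50.4235·6 − 18.0000·13.6031)/204.0000 = 0.28277, ln C = (88.0000·13.6031 − 18.0000·50.4235)/204.0000 = 1.41885.

k = 0.28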